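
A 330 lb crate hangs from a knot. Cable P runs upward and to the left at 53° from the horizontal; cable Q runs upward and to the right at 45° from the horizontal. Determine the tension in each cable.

T_P = 235.6 lb, T_Q = 200.6 lb

ΣF_x = 0: −T_P·cos53° + T_Q·cos45° = 0 → T_Q = 0.851095·T_P.
ΣF_y = 0: T_P·sin53° + T_Q·sin45° = 330.
Substitute: T_P·(0.798636 + 0.851095·0.707107) = 330 → T_P = 235.638 ≈ 235.6 lb.
Then T_Q = 0.851095 × 235.638 = 200.6 lb.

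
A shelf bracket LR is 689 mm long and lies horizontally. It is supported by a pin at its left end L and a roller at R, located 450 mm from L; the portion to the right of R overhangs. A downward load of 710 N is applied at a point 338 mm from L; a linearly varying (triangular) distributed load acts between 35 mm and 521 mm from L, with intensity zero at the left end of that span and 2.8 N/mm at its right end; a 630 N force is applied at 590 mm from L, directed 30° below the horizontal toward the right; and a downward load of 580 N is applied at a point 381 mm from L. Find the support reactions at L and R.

L_x = -545.6 N, L_y = 305.2 N, R_y = 1980 N

Resultant of the triangular load: ½ × 2.8 × 486 = 680.4 N, acting at 359 mm from L (one-third of the span from the peak).
ΣM about L: R_y·450 − 710·338 − (½·2.8·486)·359 − 630·sin30°·590 − 580·381 = 0 → R_y = 891073.6/450 = 1980.16 ≈ 1980 N.
ΣF_y = 0: L_y + 1980.16 − 710 − ½·2.8·486 − 630·sin30° − 580 = 0 → L_y = 305.2 N.
ΣF_x = 0: L_x + 630·cos30° = 0 → L_x = -545.6 N.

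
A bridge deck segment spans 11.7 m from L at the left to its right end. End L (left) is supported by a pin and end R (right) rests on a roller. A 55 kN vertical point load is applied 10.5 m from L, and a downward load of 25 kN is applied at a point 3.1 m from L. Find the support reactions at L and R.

L_x = 0, L_y = 24.02 kN, R_y = 55.98 kN

ΣM about L: R_y·11.7 − 55·10.5 − 25·3.1 = 0 → R_y = 655/11.7 = 55.9829 ≈ 55.98 kN.
ΣF_y = 0: L_y + 55.9829 − 55 − 25 = 0 → L_y = 24.02 kN.
ΣF_x = 0: no horizontal applied forces, so L_x = 0.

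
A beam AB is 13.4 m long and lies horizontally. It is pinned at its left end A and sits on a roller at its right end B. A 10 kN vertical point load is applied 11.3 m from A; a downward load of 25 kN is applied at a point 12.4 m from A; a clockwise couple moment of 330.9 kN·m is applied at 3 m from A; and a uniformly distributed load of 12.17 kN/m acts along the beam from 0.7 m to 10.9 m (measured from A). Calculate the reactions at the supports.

A_x = 0, A_y = 49.14 kN, B_y = 110.0 kN

Resultant of the distributed load: 12.17 × 10.2 = 124.134 kN at 5.8 m from A.
Moments about A: B_y·13.4 − 10·11.3 − 25·12.4 − 330.9 − (12.17·10.2)·5.8 = 0 → B_y = 1473.8772/13.4 = 109.991 ≈ 110.0 kN.
ΣF_y = 0: A_y + 109.991 − 10 − 25 − 12.17·10.2 = 0 → A_y = 49.14 kN.
ΣF_x = 0: no horizontal applied forces, so A_x = 0.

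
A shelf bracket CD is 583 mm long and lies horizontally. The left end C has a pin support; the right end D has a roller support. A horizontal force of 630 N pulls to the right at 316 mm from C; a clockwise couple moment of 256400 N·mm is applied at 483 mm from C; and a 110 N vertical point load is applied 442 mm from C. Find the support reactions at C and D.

C_x = -630.0 N, C_y = -413.2 N, D_y = 523.2 N

ΣM about C: D_y·583 − 256400 − 110·442 = 0 → D_y = 305020/583 = 523.19 ≈ 523.2 N.
ΣF_y = 0: C_y + 523.19 − 110 = 0 → C_y = -413.2 N.
ΣF_x = 0: C_x + 630 = 0 → C_x = -630.0 N.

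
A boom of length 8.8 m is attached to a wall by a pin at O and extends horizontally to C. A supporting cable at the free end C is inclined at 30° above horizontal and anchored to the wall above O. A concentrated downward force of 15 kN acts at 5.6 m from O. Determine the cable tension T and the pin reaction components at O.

T = 19.09 kN, O_x = 16.53 kN, O_y = 5.455 kN

ΣM about O: T·sin30°·8.8 − 15·5.6 = 0 → T = 84/(8.8·0.5) = 19.0909 ≈ 19.09 kN.
ΣF_x = 0: O_x − T·cos30° = 0 → O_x = 19.0909 × 0.866025 = 16.53 kN.
ΣF_y = 0: O_y + T·sin30° − 15 = 0 → O_y = 15 − 19.0909 × 0.5 = 5.455 kN.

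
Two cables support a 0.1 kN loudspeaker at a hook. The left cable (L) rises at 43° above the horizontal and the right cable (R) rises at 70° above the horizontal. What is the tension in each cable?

T_L = 0.03716 kN, T_R = 0.07945 kN

ΣF_x = 0: −T_L·cos43° + T_R·cos70° = 0 → T_R = 2.13834·T_L.
ΣF_y = 0: T_L·sin43° + T_R·sin70° = 0.1.
Substitute: T_L·(0.681998 + 2.13834·0.939693) = 0.1 → T_L = 0.0371556 ≈ 0.03716 kN.
Then T_R = 2.13834 × 0.0371556 = 0.07945 kN.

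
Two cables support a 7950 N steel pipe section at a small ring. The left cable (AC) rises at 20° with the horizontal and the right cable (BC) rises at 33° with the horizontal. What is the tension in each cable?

T_AC = 8349 N, T_BC = 9354 N

ΣF_x = 0: −T_AC·cos20° + T_BC·cos33° = 0 → T_BC = 1.12045·T_AC.
ΣF_y = 0: T_AC·sin20° + T_BC·sin33° = 7950.
Substitute: T_AC·(0.34202 + 1.12045·0.544639) = 7950 → T_AC = 8348.55 ≈ 8349 N.
Then T_BC = 1.12045 × 8348.55 = 9354 N.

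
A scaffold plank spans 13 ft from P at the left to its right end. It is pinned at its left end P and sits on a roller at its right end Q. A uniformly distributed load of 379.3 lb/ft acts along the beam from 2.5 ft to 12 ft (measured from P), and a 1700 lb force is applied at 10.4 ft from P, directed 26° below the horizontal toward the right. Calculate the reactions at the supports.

P_x = -1528 lb, P_y = 1743 lb, Q_y = 2606 lb

Resultant of the distributed load: 379.3 × 9.5 = 3603.35 lb at 7.25 ft from P.
Taking moments about P: Q_y·13 − (379.3·9.5)·7.25 − 1700·sin26°·10.4 = 0 → Q_y = 33874.7/13 = 2605.75 ≈ 2606 lb.
ΣF_y = 0: P_y + 2605.75 − 379.3·9.5 − 1700·sin26° = 0 → P_y = 1743 lb.
ΣF_x = 0: P_x + 1700·cos26° = 0 → P_x = -1528 lb.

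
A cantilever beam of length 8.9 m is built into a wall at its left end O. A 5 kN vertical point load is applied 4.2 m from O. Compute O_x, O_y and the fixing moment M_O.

ΣF_x = 0: O_x = 0.
ΣF_y = 0: O_y − 5 = 0 → O_y = 5.000 kN.
ΣM about O: M_O − 5·4.2 = 0 → M_O = 21.00 kN·m.

O_x = 0, O_y = 5.000 kN, M_O = 21.00 kN·m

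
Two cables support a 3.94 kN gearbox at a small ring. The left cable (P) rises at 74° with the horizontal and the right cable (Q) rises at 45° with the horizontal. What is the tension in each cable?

ΣF_x = 0: −T_P·cos74° + T_Q·cos45° = 0 → T_Q = 0.38981·T_P.
ΣF_y = 0: T_P·sin74° + T_Q·sin45° = 3.94.
Substitute: T_P·(0.961262 + 0.38981·0.707107) = 3.94 → T_P = 3.18538 ≈ 3.185 kN.
Then T_Q = 0.38981 × 3.18538 = 1.242 kN.

T_P = 3.185 kN, T_Q = 1.242 kN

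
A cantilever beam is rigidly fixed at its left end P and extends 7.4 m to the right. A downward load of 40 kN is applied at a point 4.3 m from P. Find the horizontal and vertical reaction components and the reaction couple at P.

ΣF_x = 0: P_x = 0.
ΣF_y = 0: P_y − 40 = 0 → P_y = 40.00 kN.
ΣM about P: M_P − 40·4.3 = 0 → M_P = 172.0 kN·m.

P_x = 0, P_y = 40.00 kN, M_P = 172.0 kN·m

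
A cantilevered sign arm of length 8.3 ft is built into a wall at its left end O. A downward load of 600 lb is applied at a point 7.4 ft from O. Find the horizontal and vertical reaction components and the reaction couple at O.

ΣF_x = 0: O_x = 0.
ΣF_y = 0: O_y − 600 = 0 → O_y = 600.0 lb.
ΣM about O: M_O − 600·7.4 = 0 → M_O = 4440 lb·ft.

O_x = 0, O_y = 600.0 lb, M_O = 4440 lb·ft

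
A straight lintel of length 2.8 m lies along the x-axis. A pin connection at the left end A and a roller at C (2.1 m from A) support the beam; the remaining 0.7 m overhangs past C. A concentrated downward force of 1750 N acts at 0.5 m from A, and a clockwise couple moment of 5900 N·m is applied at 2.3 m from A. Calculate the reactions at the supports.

Taking moments about A: C_y·2.1 − 1750·0.5 − 5900 = 0 → C_y = 6775/2.1 = 3226.19 ≈ 3226 N.
ΣF_y = 0: A_y + 3226.19 − 1750 = 0 → A_y = -1476 N.
ΣF_x = 0: no horizontal applied forces, so A_x = 0.

A_x = 0, A_y = -1476 N, C_y = 3226 N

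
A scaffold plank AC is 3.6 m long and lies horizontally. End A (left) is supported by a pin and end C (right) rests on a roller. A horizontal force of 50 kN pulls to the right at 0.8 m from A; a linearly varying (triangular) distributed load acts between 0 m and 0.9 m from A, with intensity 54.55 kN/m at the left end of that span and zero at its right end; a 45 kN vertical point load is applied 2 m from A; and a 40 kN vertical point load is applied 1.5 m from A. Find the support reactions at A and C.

A_x = -50.00 kN, A_y = 65.84 kN, C_y = 43.71 kN

Resultant of the triangular load: ½ × 54.55 × 0.9 = 24.5475 kN, acting at 0.3 m from A (one-third of the span from the peak).
ΣM about A: C_y·3.6 − (½·54.55·0.9)·0.3 − 45·2 − 40·1.5 = 0 → C_y = 157.36425/3.6 = 43.7123 ≈ 43.71 kN.
ΣF_y = 0: A_y + 43.7123 − ½·54.55·0.9 − 45 − 40 = 0 → A_y = 65.84 kN.
ΣF_x = 0: A_x + 50 = 0 → A_x = -50.00 kN.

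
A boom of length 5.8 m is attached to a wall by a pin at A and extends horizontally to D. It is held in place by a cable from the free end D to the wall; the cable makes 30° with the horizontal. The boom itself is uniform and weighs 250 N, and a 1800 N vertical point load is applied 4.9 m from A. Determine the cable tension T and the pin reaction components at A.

T = 3291 N, A_x = 2850 N, A_y = 404.3 N

ΣM about A: T·sin30°·5.8 − 250·2.9 − 1800·4.9 = 0 → T = 9545/(5.8·0.5) = 3291.38 ≈ 3291 N.
ΣF_x = 0: A_x − T·cos30° = 0 → A_x = 3291.38 × 0.866025 = 2850 N.
ΣF_y = 0: A_y + T·sin30° − 250 − 1800 = 0 → A_y = 2050 − 3291.38 × 0.5 = 404.3 N.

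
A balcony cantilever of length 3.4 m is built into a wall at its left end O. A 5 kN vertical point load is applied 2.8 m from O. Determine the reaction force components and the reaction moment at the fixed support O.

ΣF_x = 0: O_x = 0.
ΣF_y = 0: O_y − 5 = 0 → O_y = 5.000 kN.
ΣM about O: M_O − 5·2.8 = 0 → M_O = 14.00 kN·m.

O_x = 0, O_y = 5.000 kN, M_O = 14.00 kN·m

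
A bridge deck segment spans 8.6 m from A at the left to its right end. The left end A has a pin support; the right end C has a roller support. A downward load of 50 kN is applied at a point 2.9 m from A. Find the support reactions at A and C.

Moments about A: C_y·8.6 − 50·2.9 = 0 → C_y = 145/8.6 = 16.8605 ≈ 16.86 kN.
ΣF_y = 0: A_y + 16.8605 − 50 = 0 → A_y = 33.14 kN.
ΣF_x = 0: no horizontal applied forces, so A_x = 0.

A_x = 0, A_y = 33.14 kN, C_y = 16.86 kN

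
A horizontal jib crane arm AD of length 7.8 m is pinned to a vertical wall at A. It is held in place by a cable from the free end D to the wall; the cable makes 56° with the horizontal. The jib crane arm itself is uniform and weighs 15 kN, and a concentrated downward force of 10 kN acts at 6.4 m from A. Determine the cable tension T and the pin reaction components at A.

ΣM about A: T·sin56°·7.8 − 15·3.9 − 10·6.4 = 0 → T = 122.5/(7.8·0.829038) = 18.9438 ≈ 18.94 kN.
ΣF_x = 0: A_x − T·cos56° = 0 → A_x = 18.9438 × 0.559193 = 10.59 kN.
ΣF_y = 0: A_y + T·sin56° − 15 − 10 = 0 → A_y = 25 − 18.9438 × 0.829038 = 9.295 kN.

T = 18.94 kN, A_x = 10.59 kN, A_y = 9.295 kN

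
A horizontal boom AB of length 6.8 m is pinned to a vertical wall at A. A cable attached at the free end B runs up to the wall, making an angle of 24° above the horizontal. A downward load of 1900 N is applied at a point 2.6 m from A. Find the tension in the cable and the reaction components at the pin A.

T = 1786 N, A_x = 1632 N, A_y = 1174 N

ΣM about A: T·sin24°·6.8 − 1900·2.6 = 0 → T = 4940/(6.8·0.406737) = 1786.09 ≈ 1786 N.
ΣF_x = 0: A_x − T·cos24° = 0 → A_x = 1786.09 × 0.913545 = 1632 N.
ΣF_y = 0: A_y + T·sin24° − 1900 = 0 → A_y = 1900 − 1786.09 × 0.406737 = 1174 N.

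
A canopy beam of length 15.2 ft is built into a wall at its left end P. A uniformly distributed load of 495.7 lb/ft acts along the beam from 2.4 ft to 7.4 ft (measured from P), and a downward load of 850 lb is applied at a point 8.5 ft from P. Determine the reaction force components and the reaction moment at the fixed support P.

Resultant of the distributed load: 495.7 × 5 = 2478.5 lb at 4.9 ft from P.
ΣF_x = 0: P_x = 0.
ΣF_y = 0: P_y − 495.7·5 − 850 = 0 → P_y = 3328 lb.
ΣM about P: M_P − (495.7·5)·4.9 − 850·8.5 = 0 → M_P = 19370 lb·ft.

P_x = 0, P_y = 3328 lb, M_P = 19370 lb·ft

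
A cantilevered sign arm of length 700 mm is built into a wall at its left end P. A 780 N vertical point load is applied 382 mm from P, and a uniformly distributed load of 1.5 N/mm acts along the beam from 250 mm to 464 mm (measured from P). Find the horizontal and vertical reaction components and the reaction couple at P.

Resultant of the distributed load: 1.5 × 214 = 321 N at 357 mm from P.
ΣF_x = 0: P_x = 0.
ΣF_y = 0: P_y − 780 − 1.5·214 = 0 → P_y = 1101 N.
ΣM about P: M_P − 780·382 − (1.5·214)·357 = 0 → M_P = 412600 N·mm.

P_x = 0, P_y = 1101 N, M_P = 412600 N·mm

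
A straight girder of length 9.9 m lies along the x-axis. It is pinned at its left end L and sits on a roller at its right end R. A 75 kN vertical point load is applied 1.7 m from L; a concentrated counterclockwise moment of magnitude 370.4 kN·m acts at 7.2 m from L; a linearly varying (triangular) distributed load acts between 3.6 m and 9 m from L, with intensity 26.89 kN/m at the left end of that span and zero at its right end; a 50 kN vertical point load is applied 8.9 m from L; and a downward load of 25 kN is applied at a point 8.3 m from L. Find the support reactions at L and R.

Resultant of the triangular load: ½ × 26.89 × 5.4 = 72.603 kN, acting at 5.4 m from L (one-third of the span from the peak).
Moments about L: R_y·9.9 − 75·1.7 + 370.4 − (½·26.89·5.4)·5.4 − 50·8.9 − 25·8.3 = 0 → R_y = 801.6562/9.9 = 80.9754 ≈ 80.98 kN.
ΣF_y = 0: L_y + 80.9754 − 75 − ½·26.89·5.4 − 50 − 25 = 0 → L_y = 141.6 kN.
ΣF_x = 0: no horizontal applied forces, so L_x = 0.

L_x = 0, L_y = 141.6 kN, R_y = 80.98 kN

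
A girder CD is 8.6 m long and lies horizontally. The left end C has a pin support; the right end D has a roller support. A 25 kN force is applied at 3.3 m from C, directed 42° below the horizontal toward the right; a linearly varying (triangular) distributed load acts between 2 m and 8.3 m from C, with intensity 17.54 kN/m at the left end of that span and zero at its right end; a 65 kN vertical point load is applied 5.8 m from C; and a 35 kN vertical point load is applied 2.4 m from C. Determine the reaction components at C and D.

Resultant of the triangular load: ½ × 17.54 × 6.3 = 55.251 kN, acting at 4.1 m from C (one-third of the span from the peak).
ΣM about C: D_y·8.6 − 25·sin42°·3.3 − (½·17.54·6.3)·4.1 − 65·5.8 − 35·2.4 = 0 → D_y = 742.732/8.6 = 86.3642 ≈ 86.36 kN.
ΣF_y = 0: C_y + 86.3642 − 25·sin42° − ½·17.54·6.3 − 65 − 35 = 0 → C_y = 85.62 kN.
ΣF_x = 0: C_x + 25·cos42° = 0 → C_x = -18.58 kN.

C_x = -18.58 kN, C_y = 85.62 kN, D_y = 86.36 kN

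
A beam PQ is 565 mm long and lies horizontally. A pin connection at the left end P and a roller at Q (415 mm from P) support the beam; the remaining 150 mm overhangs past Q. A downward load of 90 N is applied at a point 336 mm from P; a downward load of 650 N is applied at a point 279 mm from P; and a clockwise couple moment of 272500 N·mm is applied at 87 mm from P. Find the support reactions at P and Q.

ΣM about P: Q_y·415 − 90·336 − 650·279 − 272500 = 0 → Q_y = 484090/415 = 1166.48 ≈ 1166 N.
ΣF_y = 0: P_y + 1166.48 − 90 − 650 = 0 → P_y = -426.5 N.
ΣF_x = 0: no horizontal applied forces, so P_x = 0.

P_x = 0, P_y = -426.5 N, Q_y = 1166 N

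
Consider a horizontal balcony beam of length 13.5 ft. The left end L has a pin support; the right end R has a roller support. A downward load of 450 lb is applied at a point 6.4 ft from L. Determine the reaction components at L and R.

L_x = 0, L_y = 236.7 lb, R_y = 213.3 lb

Moments about L: R_y·13.5 − 450·6.4 = 0 → R_y = 2880/13.5 = 213.333 ≈ 213.3 lb.
ΣF_y = 0: L_y + 213.333 − 450 = 0 → L_y = 236.7 lb.
ΣF_x = 0: no horizontal applied forces, so L_x = 0.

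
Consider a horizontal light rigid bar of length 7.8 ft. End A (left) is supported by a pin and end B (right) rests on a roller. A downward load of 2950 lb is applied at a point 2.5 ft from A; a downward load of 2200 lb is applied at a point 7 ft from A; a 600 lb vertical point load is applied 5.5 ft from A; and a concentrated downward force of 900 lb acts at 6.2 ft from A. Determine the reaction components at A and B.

Taking moments about A: B_y·7.8 − 2950·2.5 − 2200·7 − 600·5.5 − 900·6.2 = 0 → B_y = 31655/7.8 = 4058.33 ≈ 4058 lb.
ΣF_y = 0: A_y + 4058.33 − 2950 − 2200 − 600 − 900 = 0 → A_y = 2592 lb.
ΣF_x = 0: no horizontal applied forces, so A_x = 0.

A_x = 0, A_y = 2592 lb, B_y = 4058 lb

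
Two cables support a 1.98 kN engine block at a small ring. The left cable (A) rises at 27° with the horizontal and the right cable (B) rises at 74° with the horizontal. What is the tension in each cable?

T_A = 0.5560 kN, T_B = 1.797 kN

ΣF_x = 0: −T_A·cos27° + T_B·cos74° = 0 → T_B = 3.23253·T_A.
ΣF_y = 0: T_A·sin27° + T_B·sin74° = 1.98.
Substitute: T_A·(0.45399 + 3.23253·0.961262) = 1.98 → T_A = 0.555977 ≈ 0.5560 kN.
Then T_B = 3.23253 × 0.555977 = 1.797 kN.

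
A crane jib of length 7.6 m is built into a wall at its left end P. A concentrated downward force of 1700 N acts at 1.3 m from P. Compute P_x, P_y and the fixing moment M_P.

ΣF_x = 0: P_x = 0.
ΣF_y = 0: P_y − 1700 = 0 → P_y = 1700 N.
ΣM about P: M_P − 1700·1.3 = 0 → M_P = 2210 N·m.

P_x = 0, P_y = 1700 N, M_P = 2210 N·m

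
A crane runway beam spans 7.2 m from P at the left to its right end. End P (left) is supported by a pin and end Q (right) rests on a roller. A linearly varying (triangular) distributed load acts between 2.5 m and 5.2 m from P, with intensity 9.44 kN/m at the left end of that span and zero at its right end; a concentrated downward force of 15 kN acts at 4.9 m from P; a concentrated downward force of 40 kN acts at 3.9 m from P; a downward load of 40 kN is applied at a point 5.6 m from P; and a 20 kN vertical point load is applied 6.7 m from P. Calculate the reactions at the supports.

Resultant of the triangular load: ½ × 9.44 × 2.7 = 12.744 kN, acting at 3.4 m from P (one-third of the span from the peak).
ΣM about P: Q_y·7.2 − (½·9.44·2.7)·3.4 − 15·4.9 − 40·3.9 − 40·5.6 − 20·6.7 = 0 → Q_y = 630.8296/7.2 = 87.6152 ≈ 87.62 kN.
ΣF_y = 0: P_y + 87.6152 − ½·9.44·2.7 − 15 − 40 − 40 − 20 = 0 → P_y = 40.13 kN.
ΣF_x = 0: no horizontal applied forces, so P_x = 0.

P_x = 0, P_y = 40.13 kN, Q_y = 87.62 kN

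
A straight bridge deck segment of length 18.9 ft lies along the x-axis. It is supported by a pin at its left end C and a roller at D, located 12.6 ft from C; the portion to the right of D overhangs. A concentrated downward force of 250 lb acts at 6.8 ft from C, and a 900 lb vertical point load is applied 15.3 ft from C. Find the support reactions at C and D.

C_x = 0, C_y = -77.78 lb, D_y = 1228 lb

Taking moments about C: D_y·12.6 − 250·6.8 − 900·15.3 = 0 → D_y = 15470/12.6 = 1227.78 ≈ 1228 lb.
ΣF_y = 0: C_y + 1227.78 − 250 − 900 = 0 → C_y = -77.78 lb.
ΣF_x = 0: no horizontal applied forces, so C_x = 0.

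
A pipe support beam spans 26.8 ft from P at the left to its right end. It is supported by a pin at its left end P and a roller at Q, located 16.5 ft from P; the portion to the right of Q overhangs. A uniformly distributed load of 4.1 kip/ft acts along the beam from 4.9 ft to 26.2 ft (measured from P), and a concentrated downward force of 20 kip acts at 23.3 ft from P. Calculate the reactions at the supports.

Resultant of the distributed load: 4.1 × 21.3 = 87.33 kip at 15.55 ft from P.
Taking moments about P: Q_y·16.5 − (4.1·21.3)·15.55 − 20·23.3 = 0 → Q_y = 1823.9815/16.5 = 110.544 ≈ 110.5 kip.
ΣF_y = 0: P_y + 110.544 − 4.1·21.3 − 20 = 0 → P_y = -3.214 kip.
ΣF_x = 0: no horizontal applied forces, so P_x = 0.

P_x = 0, P_y = -3.214 kip, Q_y = 110.5 kip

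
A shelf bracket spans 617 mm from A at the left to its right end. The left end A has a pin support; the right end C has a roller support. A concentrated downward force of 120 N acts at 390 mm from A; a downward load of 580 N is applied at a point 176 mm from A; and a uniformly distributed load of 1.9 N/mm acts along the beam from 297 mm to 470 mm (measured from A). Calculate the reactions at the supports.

A_x = 0, A_y = 583.1 N, C_y = 445.6 N

Resultant of the distributed load: 1.9 × 173 = 328.7 N at 383.5 mm from A.
ΣM about A: C_y·617 − 120·390 − 580·176 − (1.9·173)·383.5 = 0 → C_y = 274936.45/617 = 445.602 ≈ 445.6 N.
ΣF_y = 0: A_y + 445.602 − 120 − 580 − 1.9·173 = 0 → A_y = 583.1 N.
ΣF_x = 0: no horizontal applied forces, so A_x = 0.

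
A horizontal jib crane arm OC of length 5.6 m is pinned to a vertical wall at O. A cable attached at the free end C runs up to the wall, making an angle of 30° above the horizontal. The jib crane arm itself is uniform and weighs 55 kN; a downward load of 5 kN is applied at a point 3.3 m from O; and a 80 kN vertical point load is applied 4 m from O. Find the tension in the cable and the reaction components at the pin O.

T = 175.2 kN, O_x = 151.7 kN, O_y = 52.41 kN

ΣM about O: T·sin30°·5.6 − 55·2.8 − 5·3.3 − 80·4 = 0 → T = 490.5/(5.6·0.5) = 175.179 ≈ 175.2 kN.
ΣF_x = 0: O_x − T·cos30° = 0 → O_x = 175.179 × 0.866025 = 151.7 kN.
ΣF_y = 0: O_y + T·sin30° − 55 − 5 − 80 = 0 → O_y = 140 − 175.179 × 0.5 = 52.41 kN.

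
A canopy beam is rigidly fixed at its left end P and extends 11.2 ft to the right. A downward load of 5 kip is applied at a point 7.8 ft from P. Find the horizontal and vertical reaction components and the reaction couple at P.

P_x = 0, P_y = 5.000 kip, M_P = 39.00 kip·ft

ΣF_x = 0: P_x = 0.
ΣF_y = 0: P_y − 5 = 0 → P_y = 5.000 kip.
ΣM about P: M_P − 5·7.8 = 0 → M_P = 39.00 kip·ft.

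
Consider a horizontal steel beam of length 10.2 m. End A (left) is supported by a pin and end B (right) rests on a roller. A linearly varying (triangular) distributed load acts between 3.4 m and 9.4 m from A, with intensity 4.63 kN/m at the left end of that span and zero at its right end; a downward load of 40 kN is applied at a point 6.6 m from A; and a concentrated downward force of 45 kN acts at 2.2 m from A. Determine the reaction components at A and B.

A_x = 0, A_y = 55.95 kN, B_y = 42.94 kN

Resultant of the triangular load: ½ × 4.63 × 6 = 13.89 kN, acting at 5.4 m from A (one-third of the span from the peak).
ΣM about A: B_y·10.2 − (½·4.63·6)·5.4 − 40·6.6 − 45·2.2 = 0 → B_y = 438.006/10.2 = 42.9418 ≈ 42.94 kN.
ΣF_y = 0: A_y + 42.9418 − ½·4.63·6 − 40 − 45 = 0 → A_y = 55.95 kN.
ΣF_x = 0: no horizontal applied forces, so A_x = 0.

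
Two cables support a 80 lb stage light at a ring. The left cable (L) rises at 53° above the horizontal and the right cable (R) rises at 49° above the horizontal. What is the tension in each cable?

ΣF_x = 0: −T_L·cos53° + T_R·cos49° = 0 → T_R = 0.917318·T_L.
ΣF_y = 0: T_L·sin53° + T_R·sin49° = 80.
Substitute: T_L·(0.798636 + 0.917318·0.75471) = 80 → T_L = 53.6572 ≈ 53.66 lb.
Then T_R = 0.917318 × 53.6572 = 49.22 lb.

T_L = 53.66 lb, T_R = 49.22 lb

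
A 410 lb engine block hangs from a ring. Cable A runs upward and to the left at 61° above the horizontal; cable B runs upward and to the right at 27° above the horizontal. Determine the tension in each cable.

ΣF_x = 0: −T_A·cos61° + T_B·cos27° = 0 → T_B = 0.544115·T_A.
ΣF_y = 0: T_A·sin61° + T_B·sin27° = 410.
Substitute: T_A·(0.87462 + 0.544115·0.45399) = 410 → T_A = 365.535 ≈ 365.5 lb.
Then T_B = 0.544115 × 365.535 = 198.9 lb.

T_A = 365.5 lb, T_B = 198.9 lb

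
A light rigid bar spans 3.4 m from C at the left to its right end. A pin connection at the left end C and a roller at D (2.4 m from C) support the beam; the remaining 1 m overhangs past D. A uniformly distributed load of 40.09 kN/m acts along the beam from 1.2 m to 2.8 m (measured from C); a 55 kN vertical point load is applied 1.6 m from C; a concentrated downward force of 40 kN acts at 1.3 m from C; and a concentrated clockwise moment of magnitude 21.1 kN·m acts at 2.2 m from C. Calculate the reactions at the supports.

C_x = 0, C_y = 38.57 kN, D_y = 120.6 kN

Resultant of the distributed load: 40.09 × 1.6 = 64.144 kN at 2 m from C.
ΣM about C: D_y·2.4 − (40.09·1.6)·2 − 55·1.6 − 40·1.3 − 21.1 = 0 → D_y = 289.388/2.4 = 120.578 ≈ 120.6 kN.
ΣF_y = 0: C_y + 120.578 − 40.09·1.6 − 55 − 40 = 0 → C_y = 38.57 kN.
ΣF_x = 0: no horizontal applied forces, so C_x = 0.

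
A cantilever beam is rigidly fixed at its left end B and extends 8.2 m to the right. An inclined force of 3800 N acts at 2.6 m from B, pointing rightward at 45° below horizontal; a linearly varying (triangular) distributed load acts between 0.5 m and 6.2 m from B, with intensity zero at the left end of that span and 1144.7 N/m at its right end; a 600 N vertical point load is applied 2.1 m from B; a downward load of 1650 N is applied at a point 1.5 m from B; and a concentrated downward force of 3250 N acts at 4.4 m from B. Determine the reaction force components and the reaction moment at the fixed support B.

Resultant of the triangular load: ½ × 1144.7 × 5.7 = 3262.395 N, acting at 4.3 m from B (one-third of the span from the peak).
ΣF_x = 0: B_x + 3800·cos45° = 0 → B_x = -2687 N.
ΣF_y = 0: B_y − 3800·sin45° − ½·1144.7·5.7 − 600 − 1650 − 3250 = 0 → B_y = 11450 N.
ΣM about B: M_B − 3800·sin45°·2.6 − (½·1144.7·5.7)·4.3 − 600·2.1 − 1650·1.5 − 3250·4.4 = 0 → M_B = 39050 N·m.

B_x = -2687 N, B_y = 11450 N, M_B = 39050 N·m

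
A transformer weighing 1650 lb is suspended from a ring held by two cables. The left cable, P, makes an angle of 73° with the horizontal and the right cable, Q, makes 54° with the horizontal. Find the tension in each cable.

T_P = 1214 lb, T_Q = 604.0 lb

ΣF_x = 0: −T_P·cos73° + T_Q·cos54° = 0 → T_Q = 0.497412·T_P.
ΣF_y = 0: T_P·sin73° + T_Q·sin54° = 1650.
Substitute: T_P·(0.956305 + 0.497412·0.809017) = 1650 → T_P = 1214.38 ≈ 1214 lb.
Then T_Q = 0.497412 × 1214.38 = 604.0 lb.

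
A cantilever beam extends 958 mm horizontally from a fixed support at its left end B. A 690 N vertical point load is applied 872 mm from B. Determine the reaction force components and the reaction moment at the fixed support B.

B_x = 0, B_y = 690.0 N, M_B = 601700 N·mm

ΣF_x = 0: B_x = 0.
ΣF_y = 0: B_y − 690 = 0 → B_y = 690.0 N.
ΣM about B: M_B − 690·872 = 0 → M_B = 601700 N·mm.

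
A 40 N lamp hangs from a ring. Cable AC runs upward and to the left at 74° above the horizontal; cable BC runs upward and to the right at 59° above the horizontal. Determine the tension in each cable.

T_AC = 28.17 N, T_BC = 15.08 N

ΣF_x = 0: −T_AC·cos74° + T_BC·cos59° = 0 → T_BC = 0.535179·T_AC.
ΣF_y = 0: T_AC·sin74° + T_BC·sin59° = 40.
Substitute: T_AC·(0.961262 + 0.535179·0.857167) = 40 → T_AC = 28.169 ≈ 28.17 N.
Then T_BC = 0.535179 × 28.169 = 15.08 N.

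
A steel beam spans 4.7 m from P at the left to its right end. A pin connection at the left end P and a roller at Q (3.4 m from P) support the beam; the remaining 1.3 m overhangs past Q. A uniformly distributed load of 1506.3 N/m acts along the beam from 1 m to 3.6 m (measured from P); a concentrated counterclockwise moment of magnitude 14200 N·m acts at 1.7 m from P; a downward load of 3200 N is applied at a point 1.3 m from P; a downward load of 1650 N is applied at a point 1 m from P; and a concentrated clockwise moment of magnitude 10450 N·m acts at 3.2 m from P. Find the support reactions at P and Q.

P_x = 0, P_y = 5511 N, Q_y = 3255 N

Resultant of the distributed load: 1506.3 × 2.6 = 3916.38 N at 2.3 m from P.
Taking moments about P: Q_y·3.4 − (1506.3·2.6)·2.3 + 14200 − 3200·1.3 − 1650·1 − 10450 = 0 → Q_y = 11067.674/3.4 = 3255.2 ≈ 3255 N.
ΣF_y = 0: P_y + 3255.2 − 1506.3·2.6 − 3200 − 1650 = 0 → P_y = 5511 N.
ΣF_x = 0: no horizontal applied forces, so P_x = 0.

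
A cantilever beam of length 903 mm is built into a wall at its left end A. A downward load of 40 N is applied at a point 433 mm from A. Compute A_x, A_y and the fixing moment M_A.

ΣF_x = 0: A_x = 0.
ΣF_y = 0: A_y − 40 = 0 → A_y = 40.00 N.
ΣM about A: M_A − 40·433 = 0 → M_A = 17320 N·mm.

A_x = 0, A_y = 40.00 N, M_A = 17320 N·mm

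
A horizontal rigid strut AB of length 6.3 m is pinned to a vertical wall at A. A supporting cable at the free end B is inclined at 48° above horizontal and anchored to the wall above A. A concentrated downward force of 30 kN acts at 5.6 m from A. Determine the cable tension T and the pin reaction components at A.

T = 35.88 kN, A_x = 24.01 kN, A_y = 3.333 kN

ΣM about A: T·sin48°·6.3 − 30·5.6 = 0 → T = 168/(6.3·0.743145) = 35.8835 ≈ 35.88 kN.
ΣF_x = 0: A_x − T·cos48° = 0 → A_x = 35.8835 × 0.669131 = 24.01 kN.
ΣF_y = 0: A_y + T·sin48° − 30 = 0 → A_y = 30 − 35.8835 × 0.743145 = 3.333 kN.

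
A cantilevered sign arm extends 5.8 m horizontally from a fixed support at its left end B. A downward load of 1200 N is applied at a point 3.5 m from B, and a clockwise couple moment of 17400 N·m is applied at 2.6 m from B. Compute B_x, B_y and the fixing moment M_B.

ΣF_x = 0: B_x = 0.
ΣF_y = 0: B_y − 1200 = 0 → B_y = 1200 N.
ΣM about B: M_B − 1200·3.5 − 17400 = 0 → M_B = 21600 N·m.

B_x = 0, B_y = 1200 N, M_B = 21600 N·m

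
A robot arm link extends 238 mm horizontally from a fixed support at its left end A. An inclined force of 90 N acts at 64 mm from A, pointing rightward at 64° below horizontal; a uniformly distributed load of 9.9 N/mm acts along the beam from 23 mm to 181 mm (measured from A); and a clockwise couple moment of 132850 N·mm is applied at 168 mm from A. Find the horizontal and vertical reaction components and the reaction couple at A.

A_x = -39.45 N, A_y = 1645 N, M_A = 297600 N·mm

Resultant of the distributed load: 9.9 × 158 = 1564.2 N at 102 mm from A.
ΣF_x = 0: A_x + 90·cos64° = 0 → A_x = -39.45 N.
ΣF_y = 0: A_y − 90·sin64° − 9.9·158 = 0 → A_y = 1645 N.
ΣM about A: M_A − 90·sin64°·64 − (9.9·158)·102 − 132850 = 0 → M_A = 297600 N·mm.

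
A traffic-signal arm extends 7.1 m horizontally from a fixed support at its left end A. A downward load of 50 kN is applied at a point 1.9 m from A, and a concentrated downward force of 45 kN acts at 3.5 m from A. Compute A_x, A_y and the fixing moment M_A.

A_x = 0, A_y = 95.00 kN, M_A = 252.5 kN·m

ΣF_x = 0: A_x = 0.
ΣF_y = 0: A_y − 50 − 45 = 0 → A_y = 95.00 kN.
ΣM about A: M_A − 50·1.9 − 45·3.5 = 0 → M_A = 252.5 kN·m.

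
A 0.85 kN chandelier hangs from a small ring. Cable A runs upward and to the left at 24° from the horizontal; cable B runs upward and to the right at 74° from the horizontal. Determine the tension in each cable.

ΣF_x = 0: −T_A·cos24° + T_B·cos74° = 0 → T_B = 3.3143·T_A.
ΣF_y = 0: T_A·sin24° + T_B·sin74° = 0.85.
Substitute: T_A·(0.406737 + 3.3143·0.961262) = 0.85 → T_A = 0.236594 ≈ 0.2366 kN.
Then T_B = 3.3143 × 0.236594 = 0.7841 kN.

T_A = 0.2366 kN, T_B = 0.7841 kN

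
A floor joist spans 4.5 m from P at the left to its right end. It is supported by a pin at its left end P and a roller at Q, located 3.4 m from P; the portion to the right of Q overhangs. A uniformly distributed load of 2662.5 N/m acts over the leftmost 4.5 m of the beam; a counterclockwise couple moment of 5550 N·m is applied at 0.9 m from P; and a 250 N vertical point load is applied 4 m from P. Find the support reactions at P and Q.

Resultant of the distributed load: 2662.5 × 4.5 = 11981.25 N at 2.25 m from P.
ΣM about P: Q_y·3.4 − (2662.5·4.5)·2.25 + 5550 − 250·4 = 0 → Q_y = 22407.8125/3.4 = 6590.53 ≈ 6591 N.
ΣF_y = 0: P_y + 6590.53 − 2662.5·4.5 − 250 = 0 → P_y = 5641 N.
ΣF_x = 0: no horizontal applied forces, so P_x = 0.

P_x = 0, P_y = 5641 N, Q_y = 6591 N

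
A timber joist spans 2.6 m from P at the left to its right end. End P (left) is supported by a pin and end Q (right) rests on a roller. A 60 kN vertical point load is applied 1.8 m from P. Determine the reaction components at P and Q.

Moments about P: Q_y·2.6 − 60·1.8 = 0 → Q_y = 108/2.6 = 41.5385 ≈ 41.54 kN.
ΣF_y = 0: P_y + 41.5385 − 60 = 0 → P_y = 18.46 kN.
ΣF_x = 0: no horizontal applied forces, so P_x = 0.

P_x = 0, P_y = 18.46 kN, Q_y = 41.54 kN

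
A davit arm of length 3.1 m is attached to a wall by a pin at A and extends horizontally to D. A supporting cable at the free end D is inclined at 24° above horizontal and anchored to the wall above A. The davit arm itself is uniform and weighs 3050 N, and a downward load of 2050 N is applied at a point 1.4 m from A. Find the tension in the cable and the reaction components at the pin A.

ΣM about A: T·sin24°·3.1 − 3050·1.55 − 2050·1.4 = 0 → T = 7597.5/(3.1·0.406737) = 6025.53 ≈ 6026 N.
ΣF_x = 0: A_x − T·cos24° = 0 → A_x = 6025.53 × 0.913545 = 5505 N.
ΣF_y = 0: A_y + T·sin24° − 3050 − 2050 = 0 → A_y = 5100 − 6025.53 × 0.406737 = 2649 N.

T = 6026 N, A_x = 5505 N, A_y = 2649 N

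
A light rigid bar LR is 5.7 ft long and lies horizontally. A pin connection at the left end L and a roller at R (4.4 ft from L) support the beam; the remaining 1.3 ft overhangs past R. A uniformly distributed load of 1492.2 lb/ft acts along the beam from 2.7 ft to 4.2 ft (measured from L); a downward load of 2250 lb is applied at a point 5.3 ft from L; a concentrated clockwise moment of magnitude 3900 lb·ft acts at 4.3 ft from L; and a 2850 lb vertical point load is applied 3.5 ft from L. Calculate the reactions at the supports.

L_x = 0, L_y = -280.4 lb, R_y = 7619 lb

Resultant of the distributed load: 1492.2 × 1.5 = 2238.3 lb at 3.45 ft from L.
Moments about L: R_y·4.4 − (1492.2·1.5)·3.45 − 2250·5.3 − 3900 − 2850·3.5 = 0 → R_y = 33522.135/4.4 = 7618.67 ≈ 7619 lb.
ΣF_y = 0: L_y + 7618.67 − 1492.2·1.5 − 2250 − 2850 = 0 → L_y = -280.4 lb.
ΣF_x = 0: no horizontal applied forces, so L_x = 0.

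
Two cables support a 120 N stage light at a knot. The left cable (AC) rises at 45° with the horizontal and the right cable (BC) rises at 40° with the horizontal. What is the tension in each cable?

T_AC = 92.28 N, T_BC = 85.18 N

ΣF_x = 0: −T_AC·cos45° + T_BC·cos40° = 0 → T_BC = 0.923062·T_AC.
ΣF_y = 0: T_AC·sin45° + T_BC·sin40° = 120.
Substitute: T_AC·(0.707107 + 0.923062·0.642788) = 120 → T_AC = 92.2764 ≈ 92.28 N.
Then T_BC = 0.923062 × 92.2764 = 85.18 N.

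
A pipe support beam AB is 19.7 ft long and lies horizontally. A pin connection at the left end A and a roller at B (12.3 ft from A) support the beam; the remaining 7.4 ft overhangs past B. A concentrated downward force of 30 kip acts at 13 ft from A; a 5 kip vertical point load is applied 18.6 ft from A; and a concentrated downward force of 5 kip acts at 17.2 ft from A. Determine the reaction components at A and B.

A_x = 0, A_y = -6.260 kip, B_y = 46.26 kip

ΣM about A: B_y·12.3 − 30·13 − 5·18.6 − 5·17.2 = 0 → B_y = 569/12.3 = 46.2602 ≈ 46.26 kip.
ΣF_y = 0: A_y + 46.2602 − 30 − 5 − 5 = 0 → A_y = -6.260 kip.
ΣF_x = 0: no horizontal applied forces, so A_x = 0.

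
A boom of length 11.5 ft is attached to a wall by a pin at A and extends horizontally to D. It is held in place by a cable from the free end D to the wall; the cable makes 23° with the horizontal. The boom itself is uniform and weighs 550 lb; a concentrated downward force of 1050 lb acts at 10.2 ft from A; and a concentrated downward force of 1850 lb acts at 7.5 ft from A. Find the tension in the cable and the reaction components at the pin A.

T = 6175 lb, A_x = 5684 lb, A_y = 1037 lb

ΣM about A: T·sin23°·11.5 − 550·5.75 − 1050·10.2 − 1850·7.5 = 0 → T = 27747.5/(11.5·0.390731) = 6175.16 ≈ 6175 lb.
ΣF_x = 0: A_x − T·cos23° = 0 → A_x = 6175.16 × 0.920505 = 5684 lb.
ΣF_y = 0: A_y + T·sin23° − 550 − 1050 − 1850 = 0 → A_y = 3450 − 6175.16 × 0.390731 = 1037 lb.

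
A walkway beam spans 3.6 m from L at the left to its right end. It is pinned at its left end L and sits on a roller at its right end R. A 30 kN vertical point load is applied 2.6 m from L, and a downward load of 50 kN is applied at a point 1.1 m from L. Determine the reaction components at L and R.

Moments about L: R_y·3.6 − 30·2.6 − 50·1.1 = 0 → R_y = 133/3.6 = 36.9444 ≈ 36.94 kN.
ΣF_y = 0: L_y + 36.9444 − 30 − 50 = 0 → L_y = 43.06 kN.
ΣF_x = 0: no horizontal applied forces, so L_x = 0.

L_x = 0, L_y = 43.06 kN, R_y = 36.94 kN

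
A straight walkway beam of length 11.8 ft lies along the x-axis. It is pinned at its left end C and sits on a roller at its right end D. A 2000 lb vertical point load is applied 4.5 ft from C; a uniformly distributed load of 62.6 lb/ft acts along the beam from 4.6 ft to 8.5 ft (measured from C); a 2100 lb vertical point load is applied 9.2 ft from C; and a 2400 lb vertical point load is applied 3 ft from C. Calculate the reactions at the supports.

Resultant of the distributed load: 62.6 × 3.9 = 244.14 lb at 6.55 ft from C.
Moments about C: D_y·11.8 − 2000·4.5 − (62.6·3.9)·6.55 − 2100·9.2 − 2400·3 = 0 → D_y = 37119.117/11.8 = 3145.69 ≈ 3146 lb.
ΣF_y = 0: C_y + 3145.69 − 2000 − 62.6·3.9 − 2100 − 2400 = 0 → C_y = 3598 lb.
ΣF_x = 0: no horizontal applied forces, so C_x = 0.

C_x = 0, C_y = 3598 lb, D_y = 3146 lb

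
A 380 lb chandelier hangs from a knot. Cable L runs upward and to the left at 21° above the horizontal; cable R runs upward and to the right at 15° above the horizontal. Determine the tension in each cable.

T_L = 624.5 lb, T_R = 603.6 lb

ΣF_x = 0: −T_L·cos21° + T_R·cos15° = 0 → T_R = 0.966514·T_L.
ΣF_y = 0: T_L·sin21° + T_R·sin15° = 380.
Substitute: T_L·(0.358368 + 0.966514·0.258819) = 380 → T_L = 624.466 ≈ 624.5 lb.
Then T_R = 0.966514 × 624.466 = 603.6 lb.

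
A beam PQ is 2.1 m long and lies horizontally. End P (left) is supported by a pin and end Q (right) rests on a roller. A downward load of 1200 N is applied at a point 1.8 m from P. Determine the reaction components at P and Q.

P_x = 0, P_y = 171.4 N, Q_y = 1029 N

ΣM about P: Q_y·2.1 − 1200·1.8 = 0 → Q_y = 2160/2.1 = 1028.57 ≈ 1029 N.
ΣF_y = 0: P_y + 1028.57 − 1200 = 0 → P_y = 171.4 N.
ΣF_x = 0: no horizontal applied forces, so P_x = 0.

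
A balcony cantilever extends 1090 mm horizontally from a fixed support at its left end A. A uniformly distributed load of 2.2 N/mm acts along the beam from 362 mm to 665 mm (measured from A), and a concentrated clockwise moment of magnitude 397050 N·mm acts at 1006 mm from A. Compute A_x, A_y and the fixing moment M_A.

Resultant of the distributed load: 2.2 × 303 = 666.6 N at 513.5 mm from A.
ΣF_x = 0: A_x = 0.
ΣF_y = 0: A_y − 2.2·303 = 0 → A_y = 666.6 N.
ΣM about A: M_A − (2.2·303)·513.5 − 397050 = 0 → M_A = 739300 N·mm.

A_x = 0, A_y = 666.6 N, M_A = 739300 N·mm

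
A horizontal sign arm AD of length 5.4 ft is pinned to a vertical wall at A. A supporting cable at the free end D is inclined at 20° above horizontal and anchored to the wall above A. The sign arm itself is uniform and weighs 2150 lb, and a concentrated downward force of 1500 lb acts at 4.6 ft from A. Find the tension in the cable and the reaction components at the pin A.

T = 6879 lb, A_x = 6464 lb, A_y = 1297 lb

ΣM about A: T·sin20°·5.4 − 2150·2.7 − 1500·4.6 = 0 → T = 12705/(5.4·0.34202) = 6879.06 ≈ 6879 lb.
ΣF_x = 0: A_x − T·cos20° = 0 → A_x = 6879.06 × 0.939693 = 6464 lb.
ΣF_y = 0: A_y + T·sin20° − 2150 − 1500 = 0 → A_y = 3650 − 6879.06 × 0.34202 = 1297 lb.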